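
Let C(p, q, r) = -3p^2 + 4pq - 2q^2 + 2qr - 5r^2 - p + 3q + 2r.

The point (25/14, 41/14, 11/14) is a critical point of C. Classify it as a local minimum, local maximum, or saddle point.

local maximum

The Hessian is constant: H = [[-6, 4, 0], [4, -4, 2], [0, 2, -10]].
Leading principal minors: Δ₁ = -6, Δ₂ = 8, Δ₃ = -56.
The minors alternate sign starting negative (−, +, −), so H is negative definite: a local maximum.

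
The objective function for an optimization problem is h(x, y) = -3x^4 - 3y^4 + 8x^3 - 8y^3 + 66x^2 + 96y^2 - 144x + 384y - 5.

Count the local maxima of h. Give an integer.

4

h separates as a function of x plus a function of y, so ∇h=0 decouples.
∂h/∂x = -12(x - 4)(x - 1)(x + 3) = 0 at x ∈ {-3, 1, 4}; ∂h/∂y = -12(y - 4)(y + 2)(y + 4) = 0 at y ∈ {-4, -2, 4}.
The Hessian is diagonal: diag(h_xx, h_yy). Second derivatives: h_xx(-3)=-336, h_xx(1)=144, h_xx(4)=-252; h_yy(-4)=-192, h_yy(-2)=144, h_yy(4)=-576.
Local maxima occur where both diagonal entries negative: (-3, -4), (-3, 4), (4, -4), (4, 4). Count: 4.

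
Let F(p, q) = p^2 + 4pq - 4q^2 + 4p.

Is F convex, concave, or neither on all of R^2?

F is quadratic, so its Hessian is the constant matrix H = [[2, 4], [4, -8]].
det(H) = -32, tr(H) = -6.
det(H) < 0, so H is indefinite: neither convex nor concave.

neither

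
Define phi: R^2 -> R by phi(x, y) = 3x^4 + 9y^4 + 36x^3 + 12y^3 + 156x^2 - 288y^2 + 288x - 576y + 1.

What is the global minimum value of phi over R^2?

-4031

phi(x,y) separates as P(x) + Q(y) + 1, so its minimum is min P + min Q + 1.
P'(x) = 12(x + 2)(x + 3)(x + 4) vanishes at x ∈ {-4, -3, -2}; Q'(y) = 36(y - 4)(y + 1)(y + 4) vanishes at y ∈ {-4, -1, 4}.
Local minima of P (where P''>0): P(-4)=-192, P(-2)=-192. Local minima of Q: Q(-4)=-768, Q(4)=-3840.
So the global minimum of phi is P(-4) + Q(4) + 1 = -192 − 3840 + 1 = -4031, attained at (-4, 4).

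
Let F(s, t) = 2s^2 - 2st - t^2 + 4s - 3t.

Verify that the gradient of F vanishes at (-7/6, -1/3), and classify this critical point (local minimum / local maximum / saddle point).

∇F = (4s - 2t + 4, -2s - 2t - 3); substituting (-7/6, -1/3) gives ∇F = (0, 0), so (-7/6, -1/3) is indeed a critical point.
The Hessian of F is constant: H = [[4, -2], [-2, -2]].
det(H) = 4·(-2) − (-2)² = -12.
Since det(H) < 0, H is indefinite and the critical point is a saddle point.

saddle point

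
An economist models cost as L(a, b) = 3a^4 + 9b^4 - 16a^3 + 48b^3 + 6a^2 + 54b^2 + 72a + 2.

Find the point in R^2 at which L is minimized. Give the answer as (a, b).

(-1, -3)

L(a,b) separates as P(a) + Q(b) + 2, so its minimum is min P + min Q + 2.
P'(a) = 12(a - 3)(a - 2)(a + 1) vanishes at a ∈ {-1, 2, 3}; Q'(b) = 36b(b + 1)(b + 3) vanishes at b ∈ {-3, -1, 0}.
Local minima of P (where P''>0): P(-1)=-47, P(3)=81. Local minima of Q: Q(-3)=-81, Q(0)=0.
So the global minimum of L is P(-1) + Q(-3) + 2 = -47 − 81 + 2 = -126, attained at (-1, -3).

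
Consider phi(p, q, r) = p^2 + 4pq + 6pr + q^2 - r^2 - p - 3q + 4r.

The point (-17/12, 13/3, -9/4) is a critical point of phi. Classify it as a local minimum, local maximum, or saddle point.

The Hessian is constant: H = [[2, 4, 6], [4, 2, 0], [6, 0, -2]].
Leading principal minors: Δ₁ = 2, Δ₂ = -12, Δ₃ = -48.
The minors fit neither the all-positive nor the alternating-sign pattern, so H is indefinite: a saddle point.

saddle point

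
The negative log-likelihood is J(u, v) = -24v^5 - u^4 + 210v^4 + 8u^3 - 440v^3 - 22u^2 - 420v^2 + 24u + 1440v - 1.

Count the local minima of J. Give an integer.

J separates as a function of u plus a function of v, so ∇J=0 decouples.
∂J/∂u = -4(u - 3)(u - 2)(u - 1) = 0 at u ∈ {1, 2, 3}; ∂J/∂v = -120(v - 4)(v - 3)(v - 1)(v + 1) = 0 at v ∈ {-1, 1, 3, 4}.
The Hessian is diagonal: diag(J_uu, J_vv). Second derivatives: J_uu(1)=-8, J_uu(2)=4, J_uu(3)=-8; J_vv(-1)=4800, J_vv(1)=-1440, J_vv(3)=960, J_vv(4)=-1800.
Local minima occur where both diagonal entries positive: (2, -1), (2, 3). Count: 2.

2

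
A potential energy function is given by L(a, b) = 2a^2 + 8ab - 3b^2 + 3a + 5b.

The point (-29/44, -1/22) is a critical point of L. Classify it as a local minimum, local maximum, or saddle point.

saddle point

The Hessian of L is constant: H = [[4, 8], [8, -6]].
det(H) = 4·(-6) − 8² = -88.
Since det(H) < 0, H is indefinite and the critical point is a saddle point.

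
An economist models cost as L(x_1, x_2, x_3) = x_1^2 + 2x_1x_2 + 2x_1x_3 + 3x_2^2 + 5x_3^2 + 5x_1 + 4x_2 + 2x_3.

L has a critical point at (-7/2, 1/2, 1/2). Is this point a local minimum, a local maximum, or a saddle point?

local minimum

The Hessian is constant: H = [[2, 2, 2], [2, 6, 0], [2, 0, 10]].
Leading principal minors: Δ₁ = 2, Δ₂ = 8, Δ₃ = 56.
All leading minors are positive, so H is positive definite: a local minimum.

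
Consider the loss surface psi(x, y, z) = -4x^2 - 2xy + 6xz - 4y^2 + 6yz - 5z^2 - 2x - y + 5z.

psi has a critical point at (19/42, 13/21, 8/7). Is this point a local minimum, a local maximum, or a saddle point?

The Hessian is constant: H = [[-8, -2, 6], [-2, -8, 6], [6, 6, -10]].
Leading principal minors: Δ₁ = -8, Δ₂ = 60, Δ₃ = -168.
The minors alternate sign starting negative (−, +, −), so H is negative definite: a local maximum.

local maximum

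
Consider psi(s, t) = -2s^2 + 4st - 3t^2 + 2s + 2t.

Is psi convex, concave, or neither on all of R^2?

concave

psi is quadratic, so its Hessian is the constant matrix H = [[-4, 4], [4, -6]].
det(H) = 8, tr(H) = -10.
det(H) > 0 and tr(H) < 0, so H is negative definite everywhere: concave.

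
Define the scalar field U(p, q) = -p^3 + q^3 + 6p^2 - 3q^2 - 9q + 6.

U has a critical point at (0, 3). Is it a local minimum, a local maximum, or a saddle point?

local minimum

The mixed partial ∂²U/∂p∂q is 0, so the Hessian at any point is diag(U_pp, U_qq) = diag(6(-p + 2), 6(q - 1)).
At (0, 3): H = diag(12, 12).
Both eigenvalues are positive, so H is positive definite: a local minimum.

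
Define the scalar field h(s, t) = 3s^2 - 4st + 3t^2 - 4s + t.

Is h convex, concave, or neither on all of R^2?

h is quadratic, so its Hessian is the constant matrix H = [[6, -4], [-4, 6]].
det(H) = 20, tr(H) = 12.
det(H) > 0 and tr(H) > 0, so H is positive definite everywhere: convex.

convex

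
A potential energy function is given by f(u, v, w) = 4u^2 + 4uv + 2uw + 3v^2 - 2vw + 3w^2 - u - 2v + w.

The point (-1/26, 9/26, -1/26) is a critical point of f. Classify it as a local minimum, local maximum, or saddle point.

The Hessian is constant: H = [[8, 4, 2], [4, 6, -2], [2, -2, 6]].
Leading principal minors: Δ₁ = 8, Δ₂ = 32, Δ₃ = 104.
All leading minors are positive, so H is positive definite: a local minimum.

local minimum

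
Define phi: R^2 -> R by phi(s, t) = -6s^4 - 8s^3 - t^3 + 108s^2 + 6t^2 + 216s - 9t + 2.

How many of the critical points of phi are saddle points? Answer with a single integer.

phi separates as a function of s plus a function of t, so ∇phi=0 decouples.
∂phi/∂s = -24(s - 3)(s + 1)(s + 3) = 0 at s ∈ {-3, -1, 3}; ∂phi/∂t = -3(t - 3)(t - 1) = 0 at t ∈ {1, 3}.
The Hessian is diagonal: diag(phi_ss, phi_tt). Second derivatives: phi_ss(-3)=-288, phi_ss(-1)=192, phi_ss(3)=-576; phi_tt(1)=6, phi_tt(3)=-6.
Saddle points occur where the two diagonal entries have opposite signs: (-3, 1), (-1, 3), (3, 1). Count: 3.

3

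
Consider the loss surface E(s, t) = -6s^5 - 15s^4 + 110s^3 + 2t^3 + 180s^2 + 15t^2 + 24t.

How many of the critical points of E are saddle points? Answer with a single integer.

4

E separates as a function of s plus a function of t, so ∇E=0 decouples.
∂E/∂s = -30s(s - 3)(s + 1)(s + 4) = 0 at s ∈ {-4, -1, 0, 3}; ∂E/∂t = 6(t + 1)(t + 4) = 0 at t ∈ {-4, -1}.
The Hessian is diagonal: diag(E_ss, E_tt). Second derivatives: E_ss(-4)=2520, E_ss(-1)=-360, E_ss(0)=360, E_ss(3)=-2520; E_tt(-4)=-18, E_tt(-1)=18.
Saddle points occur where the two diagonal entries have opposite signs: (-4, -4), (-1, -1), (0, -4), (3, -1). Count: 4.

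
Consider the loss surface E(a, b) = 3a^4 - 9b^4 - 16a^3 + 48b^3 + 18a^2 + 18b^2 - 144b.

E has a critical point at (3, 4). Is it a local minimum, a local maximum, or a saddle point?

The mixed partial ∂²E/∂a∂b is 0, so the Hessian at any point is diag(E_aa, E_bb) = diag(12(3a^2 - 8a + 3), 36(-3b^2 + 8b + 1)).
At (3, 4): H = diag(72, -540).
The eigenvalues have opposite signs, so H is indefinite: a saddle point.

saddle point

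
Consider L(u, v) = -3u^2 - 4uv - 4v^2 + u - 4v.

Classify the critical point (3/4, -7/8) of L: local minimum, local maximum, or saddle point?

local maximum

The Hessian of L is constant: H = [[-6, -4], [-4, -8]].
det(H) = (-6)·(-8) − (-4)² = 32.
det(H) > 0 and tr(H) = -14 < 0, so H is negative definite and the point is a local maximum.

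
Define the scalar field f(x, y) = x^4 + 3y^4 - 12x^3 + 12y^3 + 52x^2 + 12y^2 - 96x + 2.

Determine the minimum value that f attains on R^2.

-62

f(x,y) separates as P(x) + Q(y) + 2, so its minimum is min P + min Q + 2.
P'(x) = 4(x - 4)(x - 3)(x - 2) vanishes at x ∈ {2, 3, 4}; Q'(y) = 12y(y + 1)(y + 2) vanishes at y ∈ {-2, -1, 0}.
Local minima of P (where P''>0): P(2)=-64, P(4)=-64. Local minima of Q: Q(-2)=0, Q(0)=0.
So the global minimum of f is P(2) + Q(-2) + 2 = -64 + 0 + 2 = -62, attained at (2, -2).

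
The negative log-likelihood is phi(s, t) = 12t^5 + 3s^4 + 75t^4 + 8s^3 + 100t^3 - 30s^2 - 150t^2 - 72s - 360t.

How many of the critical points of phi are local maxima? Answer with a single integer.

phi separates as a function of s plus a function of t, so ∇phi=0 decouples.
∂phi/∂s = 12(s - 2)(s + 1)(s + 3) = 0 at s ∈ {-3, -1, 2}; ∂phi/∂t = 60(t - 1)(t + 1)(t + 2)(t + 3) = 0 at t ∈ {-3, -2, -1, 1}.
The Hessian is diagonal: diag(phi_ss, phi_tt). Second derivatives: phi_ss(-3)=120, phi_ss(-1)=-72, phi_ss(2)=180; phi_tt(-3)=-480, phi_tt(-2)=180, phi_tt(-1)=-240, phi_tt(1)=1440.
Local maxima occur where both diagonal entries negative: (-1, -3), (-1, -1). Count: 2.

2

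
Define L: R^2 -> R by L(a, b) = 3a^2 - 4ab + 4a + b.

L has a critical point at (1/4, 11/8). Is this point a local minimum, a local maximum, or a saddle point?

saddle point

The Hessian of L is constant: H = [[6, -4], [-4, 0]].
det(H) = 6·0 − (-4)² = -16.
Since det(H) < 0, H is indefinite and the critical point is a saddle point.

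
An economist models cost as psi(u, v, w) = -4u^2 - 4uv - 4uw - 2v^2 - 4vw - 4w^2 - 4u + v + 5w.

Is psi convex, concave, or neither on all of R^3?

psi is quadratic, so its Hessian is the constant matrix H = [[-8, -4, -4], [-4, -4, -4], [-4, -4, -8]].
Leading principal minors: -8, 16, -64.
Signs alternate −, +, − ⇒ H ≺ 0 ⇒ concave.

concave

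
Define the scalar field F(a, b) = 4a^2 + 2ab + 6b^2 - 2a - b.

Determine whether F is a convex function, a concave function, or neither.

convex

F is quadratic, so its Hessian is the constant matrix H = [[8, 2], [2, 12]].
det(H) = 92, tr(H) = 20.
det(H) > 0 and tr(H) > 0, so H is positive definite everywhere: convex.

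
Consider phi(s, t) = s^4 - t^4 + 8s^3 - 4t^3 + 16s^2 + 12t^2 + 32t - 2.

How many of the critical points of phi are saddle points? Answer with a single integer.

5

phi separates as a function of s plus a function of t, so ∇phi=0 decouples.
∂phi/∂s = 4s(s + 2)(s + 4) = 0 at s ∈ {-4, -2, 0}; ∂phi/∂t = -4(t - 2)(t + 1)(t + 4) = 0 at t ∈ {-4, -1, 2}.
The Hessian is diagonal: diag(phi_ss, phi_tt). Second derivatives: phi_ss(-4)=32, phi_ss(-2)=-16, phi_ss(0)=32; phi_tt(-4)=-72, phi_tt(-1)=36, phi_tt(2)=-72.
Saddle points occur where the two diagonal entries have opposite signs: (-4, -4), (-4, 2), (-2, -1), (0, -4), (0, 2). Count: 5.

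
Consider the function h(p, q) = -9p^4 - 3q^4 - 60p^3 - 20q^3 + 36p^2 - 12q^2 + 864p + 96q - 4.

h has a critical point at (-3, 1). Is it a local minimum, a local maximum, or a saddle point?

saddle point

The mixed partial ∂²h/∂p∂q is 0, so the Hessian at any point is diag(h_pp, h_qq) = diag(36(-3p^2 - 10p + 2), -12(3q^2 + 10q + 2)).
At (-3, 1): H = diag(180, -180).
The eigenvalues have opposite signs, so H is indefinite: a saddle point.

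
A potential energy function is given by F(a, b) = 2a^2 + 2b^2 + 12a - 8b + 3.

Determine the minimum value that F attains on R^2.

F(a,b) separates as P(a) + Q(b) + 3, so its minimum is min P + min Q + 3.
P'(a) = 4a + 12 vanishes at a ∈ {-3}; Q'(b) = 4b - 8 vanishes at b ∈ {2}.
Local minima of P (where P''>0): P(-3)=-18. Local minima of Q: Q(2)=-8.
So the global minimum of F is P(-3) + Q(2) + 3 = -18 − 8 + 3 = -23, attained at (-3, 2).

-23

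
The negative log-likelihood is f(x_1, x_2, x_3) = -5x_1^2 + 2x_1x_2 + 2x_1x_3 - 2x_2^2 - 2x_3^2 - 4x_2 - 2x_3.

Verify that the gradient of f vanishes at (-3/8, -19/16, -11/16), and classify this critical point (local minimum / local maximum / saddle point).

∇f = (-10x_1 + 2x_2 + 2x_3, 2x_1 - 4x_2 - 4, 2x_1 - 4x_3 - 2); substituting (-3/8, -19/16, -11/16) gives ∇f = (0, 0, 0), so (-3/8, -19/16, -11/16) is indeed a critical point.
The Hessian is constant: H = [[-10, 2, 2], [2, -4, 0], [2, 0, -4]].
Leading principal minors: Δ₁ = -10, Δ₂ = 36, Δ₃ = -128.
The minors alternate sign starting negative (−, +, −), so H is negative definite: a local maximum.

local maximum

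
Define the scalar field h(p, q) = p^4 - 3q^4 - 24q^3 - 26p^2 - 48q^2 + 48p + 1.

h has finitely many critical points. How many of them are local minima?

2

h separates as a function of p plus a function of q, so ∇h=0 decouples.
∂h/∂p = 4(p - 3)(p - 1)(p + 4) = 0 at p ∈ {-4, 1, 3}; ∂h/∂q = -12q(q + 2)(q + 4) = 0 at q ∈ {-4, -2, 0}.
The Hessian is diagonal: diag(h_pp, h_qq). Second derivatives: h_pp(-4)=140, h_pp(1)=-40, h_pp(3)=56; h_qq(-4)=-96, h_qq(-2)=48, h_qq(0)=-96.
Local minima occur where both diagonal entries positive: (-4, -2), (3, -2). Count: 2.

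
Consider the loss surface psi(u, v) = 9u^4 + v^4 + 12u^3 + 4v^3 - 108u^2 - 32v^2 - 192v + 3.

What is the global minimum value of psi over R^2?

-1332

psi(u,v) separates as P(u) + Q(v) + 3, so its minimum is min P + min Q + 3.
P'(u) = 36u(u - 2)(u + 3) vanishes at u ∈ {-3, 0, 2}; Q'(v) = 4(v - 4)(v + 3)(v + 4) vanishes at v ∈ {-4, -3, 4}.
Local minima of P (where P''>0): P(-3)=-567, P(2)=-192. Local minima of Q: Q(-4)=256, Q(4)=-768.
So the global minimum of psi is P(-3) + Q(4) + 3 = -567 − 768 + 3 = -1332, attained at (-3, 4).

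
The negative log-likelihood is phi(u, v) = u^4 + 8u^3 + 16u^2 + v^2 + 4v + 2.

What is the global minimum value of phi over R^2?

phi(u,v) separates as P(u) + Q(v) + 2, so its minimum is min P + min Q + 2.
P'(u) = 4u(u + 2)(u + 4) vanishes at u ∈ {-4, -2, 0}; Q'(v) = 2v + 4 vanishes at v ∈ {-2}.
Local minima of P (where P''>0): P(-4)=0, P(0)=0. Local minima of Q: Q(-2)=-4.
So the global minimum of phi is P(-4) + Q(-2) + 2 = 0 − 4 + 2 = -2, attained at (-4, -2).

-2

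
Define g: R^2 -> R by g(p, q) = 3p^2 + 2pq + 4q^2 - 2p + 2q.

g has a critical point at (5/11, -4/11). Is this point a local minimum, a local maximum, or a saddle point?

local minimum

The Hessian of g is constant: H = [[6, 2], [2, 8]].
det(H) = 6·8 − 2² = 44.
det(H) > 0 and tr(H) = 14 > 0, so H is positive definite and the point is a local minimum.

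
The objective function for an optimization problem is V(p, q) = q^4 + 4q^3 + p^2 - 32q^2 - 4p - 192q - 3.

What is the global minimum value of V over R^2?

V(p,q) separates as A(p) + B(q) − 3, so its minimum is min A + min B − 3.
A'(p) = 2p - 4 vanishes at p ∈ {2}; B'(q) = 4(q - 4)(q + 3)(q + 4) vanishes at q ∈ {-4, -3, 4}.
Local minima of A (where A''>0): A(2)=-4. Local minima of B: B(-4)=256, B(4)=-768.
So the global minimum of V is A(2) + B(4) − 3 = -4 − 768 − 3 = -775, attained at (2, 4).

-775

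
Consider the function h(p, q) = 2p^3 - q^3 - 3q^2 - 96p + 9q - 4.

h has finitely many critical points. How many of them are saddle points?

h separates as a function of p plus a function of q, so ∇h=0 decouples.
∂h/∂p = 6(p - 4)(p + 4) = 0 at p ∈ {-4, 4}; ∂h/∂q = -3(q - 1)(q + 3) = 0 at q ∈ {-3, 1}.
The Hessian is diagonal: diag(h_pp, h_qq). Second derivatives: h_pp(-4)=-48, h_pp(4)=48; h_qq(-3)=12, h_qq(1)=-12.
Saddle points occur where the two diagonal entries have opposite signs: (-4, -3), (4, 1). Count: 2.

2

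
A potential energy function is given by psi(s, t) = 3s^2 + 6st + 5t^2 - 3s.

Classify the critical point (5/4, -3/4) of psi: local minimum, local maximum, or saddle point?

The Hessian of psi is constant: H = [[6, 6], [6, 10]].
det(H) = 6·10 − 6² = 24.
det(H) > 0 and tr(H) = 16 > 0, so H is positive definite and the point is a local minimum.

local minimum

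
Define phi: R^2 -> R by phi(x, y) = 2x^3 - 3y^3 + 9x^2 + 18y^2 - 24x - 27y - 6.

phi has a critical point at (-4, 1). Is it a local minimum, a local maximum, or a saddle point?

saddle point

The mixed partial ∂²phi/∂x∂y is 0, so the Hessian at any point is diag(phi_xx, phi_yy) = diag(6(2x + 3), 18(-y + 2)).
At (-4, 1): H = diag(-30, 18).
The eigenvalues have opposite signs, so H is indefinite: a saddle point.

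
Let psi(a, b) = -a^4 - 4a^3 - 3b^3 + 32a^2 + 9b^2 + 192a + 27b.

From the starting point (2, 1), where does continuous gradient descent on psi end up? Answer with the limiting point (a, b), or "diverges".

psi is separable, so gradient descent decouples: a follows -∂psi/∂a, b follows -∂psi/∂b.
∂psi/∂a = -4(a - 4)(a + 3)(a + 4); at a=2 this is 240, so a decreases.
∂psi/∂b = -9(b - 3)(b + 1); at b=1 this is 36, so b decreases.
a converges to its nearest critical value -3 (a local min of the a-part); b converges to -1. The iterate converges to (-3, -1).

(-3, -1)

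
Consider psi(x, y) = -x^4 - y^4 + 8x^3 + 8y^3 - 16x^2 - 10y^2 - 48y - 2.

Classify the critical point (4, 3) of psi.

The mixed partial ∂²psi/∂x∂y is 0, so the Hessian at any point is diag(psi_xx, psi_yy) = diag(4(-3x^2 + 12x - 8), 4(-3y^2 + 12y - 5)).
At (4, 3): H = diag(-32, 16).
The eigenvalues have opposite signs, so H is indefinite: a saddle point.

saddle point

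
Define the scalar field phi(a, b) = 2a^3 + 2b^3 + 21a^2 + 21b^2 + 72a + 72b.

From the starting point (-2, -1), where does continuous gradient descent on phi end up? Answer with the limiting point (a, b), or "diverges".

(-3, -3)

phi is separable, so gradient descent decouples: a follows -∂phi/∂a, b follows -∂phi/∂b.
∂phi/∂a = 6(a + 3)(a + 4); at a=-2 this is 12, so a decreases.
∂phi/∂b = 6(b + 3)(b + 4); at b=-1 this is 36, so b decreases.
a converges to its nearest critical value -3 (a local min of the a-part); b converges to -3. The iterate converges to (-3, -3).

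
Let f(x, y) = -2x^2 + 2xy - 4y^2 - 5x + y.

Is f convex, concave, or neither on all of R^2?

f is quadratic, so its Hessian is the constant matrix H = [[-4, 2], [2, -8]].
det(H) = 28, tr(H) = -12.
det(H) > 0 and tr(H) < 0, so H is negative definite everywhere: concave.

concave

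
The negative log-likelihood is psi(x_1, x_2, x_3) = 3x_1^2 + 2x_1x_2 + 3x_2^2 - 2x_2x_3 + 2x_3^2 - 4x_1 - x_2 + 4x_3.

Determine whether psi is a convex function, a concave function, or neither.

psi is quadratic, so its Hessian is the constant matrix H = [[6, 2, 0], [2, 6, -2], [0, -2, 4]].
Leading principal minors: 6, 32, 104.
All positive ⇒ H ≻ 0 ⇒ convex.

convex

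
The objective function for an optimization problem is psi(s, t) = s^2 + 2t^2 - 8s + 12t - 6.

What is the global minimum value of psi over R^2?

psi(s,t) separates as P(s) + Q(t) − 6, so its minimum is min P + min Q − 6.
P'(s) = 2s - 8 vanishes at s ∈ {4}; Q'(t) = 4(t + 3) vanishes at t ∈ {-3}.
Local minima of P (where P''>0): P(4)=-16. Local minima of Q: Q(-3)=-18.
So the global minimum of psi is P(4) + Q(-3) − 6 = -16 − 18 − 6 = -40, attained at (4, -3).

-40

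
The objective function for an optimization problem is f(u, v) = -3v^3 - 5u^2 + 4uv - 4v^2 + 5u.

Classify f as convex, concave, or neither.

neither

The term -3v^3 is cubic, so the Hessian is not constant.
∂²f/∂v² = -18v - 8, which takes both signs as v varies (negative for sufficiently large v). A diagonal entry of the Hessian changing sign means the Hessian is neither positive- nor negative-semidefinite on all of R^2.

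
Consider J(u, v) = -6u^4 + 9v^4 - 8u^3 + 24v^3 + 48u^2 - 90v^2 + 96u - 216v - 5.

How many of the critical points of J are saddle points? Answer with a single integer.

5

J separates as a function of u plus a function of v, so ∇J=0 decouples.
∂J/∂u = -24(u - 2)(u + 1)(u + 2) = 0 at u ∈ {-2, -1, 2}; ∂J/∂v = 36(v - 2)(v + 1)(v + 3) = 0 at v ∈ {-3, -1, 2}.
The Hessian is diagonal: diag(J_uu, J_vv). Second derivatives: J_uu(-2)=-96, J_uu(-1)=72, J_uu(2)=-288; J_vv(-3)=360, J_vv(-1)=-216, J_vv(2)=540.
Saddle points occur where the two diagonal entries have opposite signs: (-2, -3), (-2, 2), (-1, -1), (2, -3), (2, 2). Count: 5.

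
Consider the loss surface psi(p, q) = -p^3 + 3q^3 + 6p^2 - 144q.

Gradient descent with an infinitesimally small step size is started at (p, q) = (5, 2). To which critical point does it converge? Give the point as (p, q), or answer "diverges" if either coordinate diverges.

psi is separable, so gradient descent decouples: p follows -∂psi/∂p, q follows -∂psi/∂q.
∂psi/∂p = -3p(p - 4); at p=5 this is -15, so p increases.
∂psi/∂q = 9(q - 4)(q + 4); at q=2 this is -108, so q increases.
The p-coordinate has no critical point in that direction and runs off to infinity.

diverges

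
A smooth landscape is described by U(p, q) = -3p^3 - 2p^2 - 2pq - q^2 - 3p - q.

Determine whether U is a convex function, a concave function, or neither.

The term -3p^3 is cubic, so the Hessian is not constant.
∂²U/∂p² = -18p - 4, which takes both signs as p varies (negative for sufficiently large p). A diagonal entry of the Hessian changing sign means the Hessian is neither positive- nor negative-semidefinite on all of R^2.

neither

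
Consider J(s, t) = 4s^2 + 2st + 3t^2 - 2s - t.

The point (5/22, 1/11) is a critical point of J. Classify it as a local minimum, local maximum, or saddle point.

The Hessian of J is constant: H = [[8, 2], [2, 6]].
det(H) = 8·6 − 2² = 44.
det(H) > 0 and tr(H) = 14 > 0, so H is positive definite and the point is a local minimum.

local minimum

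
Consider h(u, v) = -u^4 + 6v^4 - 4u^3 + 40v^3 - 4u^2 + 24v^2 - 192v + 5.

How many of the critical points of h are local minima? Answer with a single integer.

h separates as a function of u plus a function of v, so ∇h=0 decouples.
∂h/∂u = -4u(u + 1)(u + 2) = 0 at u ∈ {-2, -1, 0}; ∂h/∂v = 24(v - 1)(v + 2)(v + 4) = 0 at v ∈ {-4, -2, 1}.
The Hessian is diagonal: diag(h_uu, h_vv). Second derivatives: h_uu(-2)=-8, h_uu(-1)=4, h_uu(0)=-8; h_vv(-4)=240, h_vv(-2)=-144, h_vv(1)=360.
Local minima occur where both diagonal entries positive: (-1, -4), (-1, 1). Count: 2.

2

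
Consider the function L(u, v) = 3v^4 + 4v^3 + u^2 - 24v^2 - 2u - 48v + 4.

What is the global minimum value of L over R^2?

-109

L(u,v) separates as P(u) + Q(v) + 4, so its minimum is min P + min Q + 4.
P'(u) = 2u - 2 vanishes at u ∈ {1}; Q'(v) = 12(v - 2)(v + 1)(v + 2) vanishes at v ∈ {-2, -1, 2}.
Local minima of P (where P''>0): P(1)=-1. Local minima of Q: Q(-2)=16, Q(2)=-112.
So the global minimum of L is P(1) + Q(2) + 4 = -1 − 112 + 4 = -109, attained at (1, 2).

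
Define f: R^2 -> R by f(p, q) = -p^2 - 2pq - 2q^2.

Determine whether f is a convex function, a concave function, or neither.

concave

f is quadratic, so its Hessian is the constant matrix H = [[-2, -2], [-2, -4]].
det(H) = 4, tr(H) = -6.
det(H) > 0 and tr(H) < 0, so H is negative definite everywhere: concave.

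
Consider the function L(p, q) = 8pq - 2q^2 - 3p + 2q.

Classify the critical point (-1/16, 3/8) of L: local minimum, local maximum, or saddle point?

The Hessian of L is constant: H = [[0, 8], [8, -4]].
det(H) = 0·(-4) − 8² = -64.
Since det(H) < 0, H is indefinite and the critical point is a saddle point.

saddle point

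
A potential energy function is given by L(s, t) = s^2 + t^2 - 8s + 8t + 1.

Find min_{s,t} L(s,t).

L(s,t) separates as P(s) + Q(t) + 1, so its minimum is min P + min Q + 1.
P'(s) = 2s - 8 vanishes at s ∈ {4}; Q'(t) = 2(t + 4) vanishes at t ∈ {-4}.
Local minima of P (where P''>0): P(4)=-16. Local minima of Q: Q(-4)=-16.
So the global minimum of L is P(4) + Q(-4) + 1 = -16 − 16 + 1 = -31, attained at (4, -4).

-31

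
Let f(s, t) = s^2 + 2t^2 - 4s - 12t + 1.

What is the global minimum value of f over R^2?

f(s,t) separates as P(s) + Q(t) + 1, so its minimum is min P + min Q + 1.
P'(s) = 2s - 4 vanishes at s ∈ {2}; Q'(t) = 4(t - 3) vanishes at t ∈ {3}.
Local minima of P (where P''>0): P(2)=-4. Local minima of Q: Q(3)=-18.
So the global minimum of f is P(2) + Q(3) + 1 = -4 − 18 + 1 = -21, attained at (2, 3).

-21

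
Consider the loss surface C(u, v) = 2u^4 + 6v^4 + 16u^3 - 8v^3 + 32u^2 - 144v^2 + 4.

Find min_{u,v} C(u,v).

-1276

C(u,v) separates as P(u) + Q(v) + 4, so its minimum is min P + min Q + 4.
P'(u) = 8u(u + 2)(u + 4) vanishes at u ∈ {-4, -2, 0}; Q'(v) = 24v(v - 4)(v + 3) vanishes at v ∈ {-3, 0, 4}.
Local minima of P (where P''>0): P(-4)=0, P(0)=0. Local minima of Q: Q(-3)=-594, Q(4)=-1280.
So the global minimum of C is P(-4) + Q(4) + 4 = 0 − 1280 + 4 = -1276, attained at (-4, 4).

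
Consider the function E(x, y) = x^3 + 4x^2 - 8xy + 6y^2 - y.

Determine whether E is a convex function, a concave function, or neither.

neither

The term x^3 is cubic, so the Hessian is not constant.
∂²E/∂x² = 6x + 8, which takes both signs as x varies (negative for sufficiently negative x). A diagonal entry of the Hessian changing sign means the Hessian is neither positive- nor negative-semidefinite on all of R^2.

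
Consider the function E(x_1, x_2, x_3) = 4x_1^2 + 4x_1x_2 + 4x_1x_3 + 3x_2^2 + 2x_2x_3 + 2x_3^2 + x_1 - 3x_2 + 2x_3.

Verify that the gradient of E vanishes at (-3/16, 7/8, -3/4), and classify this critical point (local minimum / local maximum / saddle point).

local minimum

∇E = (8x_1 + 4x_2 + 4x_3 + 1, 4x_1 + 6x_2 + 2x_3 - 3, 4x_1 + 2x_2 + 4x_3 + 2); substituting (-3/16, 7/8, -3/4) gives ∇E = (0, 0, 0), so (-3/16, 7/8, -3/4) is indeed a critical point.
The Hessian is constant: H = [[8, 4, 4], [4, 6, 2], [4, 2, 4]].
Leading principal minors: Δ₁ = 8, Δ₂ = 32, Δ₃ = 64.
All leading minors are positive, so H is positive definite: a local minimum.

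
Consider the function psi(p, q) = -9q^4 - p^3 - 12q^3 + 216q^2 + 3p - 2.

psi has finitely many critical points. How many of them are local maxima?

2

psi separates as a function of p plus a function of q, so ∇psi=0 decouples.
∂psi/∂p = -3(p - 1)(p + 1) = 0 at p ∈ {-1, 1}; ∂psi/∂q = -36q(q - 3)(q + 4) = 0 at q ∈ {-4, 0, 3}.
The Hessian is diagonal: diag(psi_pp, psi_qq). Second derivatives: psi_pp(-1)=6, psi_pp(1)=-6; psi_qq(-4)=-1008, psi_qq(0)=432, psi_qq(3)=-756.
Local maxima occur where both diagonal entries negative: (1, -4), (1, 3). Count: 2.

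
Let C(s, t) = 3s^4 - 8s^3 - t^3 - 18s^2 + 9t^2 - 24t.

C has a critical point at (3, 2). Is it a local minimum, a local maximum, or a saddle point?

local minimum

The mixed partial ∂²C/∂s∂t is 0, so the Hessian at any point is diag(C_ss, C_tt) = diag(12(3s^2 - 4s - 3), 6(-t + 3)).
At (3, 2): H = diag(144, 6).
Both eigenvalues are positive, so H is positive definite: a local minimum.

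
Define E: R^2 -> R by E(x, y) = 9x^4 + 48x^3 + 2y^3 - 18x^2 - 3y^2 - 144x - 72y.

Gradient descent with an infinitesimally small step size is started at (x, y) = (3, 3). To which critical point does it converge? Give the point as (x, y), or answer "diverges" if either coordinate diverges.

E is separable, so gradient descent decouples: x follows -∂E/∂x, y follows -∂E/∂y.
∂E/∂x = 36(x - 1)(x + 1)(x + 4); at x=3 this is 2016, so x decreases.
∂E/∂y = 6(y - 4)(y + 3); at y=3 this is -36, so y increases.
x converges to its nearest critical value 1 (a local min of the x-part); y converges to 4. The iterate converges to (1, 4).

(1, 4)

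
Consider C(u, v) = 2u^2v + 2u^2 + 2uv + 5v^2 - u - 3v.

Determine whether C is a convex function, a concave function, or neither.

neither

The term 2u^2v is cubic, so the Hessian is not constant.
∂²C/∂u² = 4v + 4, which takes both signs as v varies (negative for sufficiently negative v). A diagonal entry of the Hessian changing sign means the Hessian is neither positive- nor negative-semidefinite on all of R^2.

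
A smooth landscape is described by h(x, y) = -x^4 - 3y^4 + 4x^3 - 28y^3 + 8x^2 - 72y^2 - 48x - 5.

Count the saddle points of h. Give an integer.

h separates as a function of x plus a function of y, so ∇h=0 decouples.
∂h/∂x = -4(x - 3)(x - 2)(x + 2) = 0 at x ∈ {-2, 2, 3}; ∂h/∂y = -12y(y + 3)(y + 4) = 0 at y ∈ {-4, -3, 0}.
The Hessian is diagonal: diag(h_xx, h_yy). Second derivatives: h_xx(-2)=-80, h_xx(2)=16, h_xx(3)=-20; h_yy(-4)=-48, h_yy(-3)=36, h_yy(0)=-144.
Saddle points occur where the two diagonal entries have opposite signs: (-2, -3), (2, -4), (2, 0), (3, -3). Count: 4.

4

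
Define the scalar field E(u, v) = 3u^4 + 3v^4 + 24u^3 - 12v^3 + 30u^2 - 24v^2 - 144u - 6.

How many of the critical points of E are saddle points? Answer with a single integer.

4

E separates as a function of u plus a function of v, so ∇E=0 decouples.
∂E/∂u = 12(u - 1)(u + 3)(u + 4) = 0 at u ∈ {-4, -3, 1}; ∂E/∂v = 12v(v - 4)(v + 1) = 0 at v ∈ {-1, 0, 4}.
The Hessian is diagonal: diag(E_uu, E_vv). Second derivatives: E_uu(-4)=60, E_uu(-3)=-48, E_uu(1)=240; E_vv(-1)=60, E_vv(0)=-48, E_vv(4)=240.
Saddle points occur where the two diagonal entries have opposite signs: (-4, 0), (-3, -1), (-3, 4), (1, 0). Count: 4.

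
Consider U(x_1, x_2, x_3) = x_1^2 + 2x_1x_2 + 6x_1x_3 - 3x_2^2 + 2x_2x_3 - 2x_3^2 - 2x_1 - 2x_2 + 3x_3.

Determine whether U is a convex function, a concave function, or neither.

neither

U is quadratic, so its Hessian is the constant matrix H = [[2, 2, 6], [2, -6, 2], [6, 2, -4]].
Leading principal minors: 2, -16, 320.
Neither pattern holds ⇒ H is indefinite ⇒ neither convex nor concave.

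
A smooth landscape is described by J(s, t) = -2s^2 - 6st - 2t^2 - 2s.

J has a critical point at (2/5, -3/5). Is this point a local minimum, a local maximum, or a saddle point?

saddle point

The Hessian of J is constant: H = [[-4, -6], [-6, -4]].
det(H) = (-4)·(-4) − (-6)² = -20.
Since det(H) < 0, H is indefinite and the critical point is a saddle point.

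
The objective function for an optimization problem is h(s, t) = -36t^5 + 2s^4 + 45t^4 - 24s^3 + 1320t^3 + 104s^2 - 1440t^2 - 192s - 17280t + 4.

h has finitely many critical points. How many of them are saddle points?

h separates as a function of s plus a function of t, so ∇h=0 decouples.
∂h/∂s = 8(s - 4)(s - 3)(s - 2) = 0 at s ∈ {2, 3, 4}; ∂h/∂t = -180(t - 4)(t - 3)(t + 2)(t + 4) = 0 at t ∈ {-4, -2, 3, 4}.
The Hessian is diagonal: diag(h_ss, h_tt). Second derivatives: h_ss(2)=16, h_ss(3)=-8, h_ss(4)=16; h_tt(-4)=20160, h_tt(-2)=-10800, h_tt(3)=6300, h_tt(4)=-8640.
Saddle points occur where the two diagonal entries have opposite signs: (2, -2), (2, 4), (3, -4), (3, 3), (4, -2), (4, 4). Count: 6.

6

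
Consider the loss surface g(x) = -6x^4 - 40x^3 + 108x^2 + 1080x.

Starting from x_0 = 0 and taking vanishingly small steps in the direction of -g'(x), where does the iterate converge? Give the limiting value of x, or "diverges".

g'(x) = -24(x - 3)(x + 3)(x + 5), so g'(0) = 1080.
Gradient descent moves in the -g' direction, i.e. x is decreasing.
The nearest critical point in that direction is x = -3, where g'' = 288 > 0 (a local minimum). The iterate converges there.

-3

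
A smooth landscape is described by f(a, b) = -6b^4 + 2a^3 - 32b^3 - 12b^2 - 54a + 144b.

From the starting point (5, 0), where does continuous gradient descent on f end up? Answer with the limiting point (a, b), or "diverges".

(3, -2)

f is separable, so gradient descent decouples: a follows -∂f/∂a, b follows -∂f/∂b.
∂f/∂a = 6(a - 3)(a + 3); at a=5 this is 96, so a decreases.
∂f/∂b = -24(b - 1)(b + 2)(b + 3); at b=0 this is 144, so b decreases.
a converges to its nearest critical value 3 (a local min of the a-part); b converges to -2. The iterate converges to (3, -2).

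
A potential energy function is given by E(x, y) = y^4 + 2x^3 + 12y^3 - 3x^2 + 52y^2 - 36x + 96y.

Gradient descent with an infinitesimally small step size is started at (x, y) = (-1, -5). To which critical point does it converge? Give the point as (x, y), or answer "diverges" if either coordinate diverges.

(3, -4)

E is separable, so gradient descent decouples: x follows -∂E/∂x, y follows -∂E/∂y.
∂E/∂x = 6(x - 3)(x + 2); at x=-1 this is -24, so x increases.
∂E/∂y = 4(y + 2)(y + 3)(y + 4); at y=-5 this is -24, so y increases.
x converges to its nearest critical value 3 (a local min of the x-part); y converges to -4. The iterate converges to (3, -4).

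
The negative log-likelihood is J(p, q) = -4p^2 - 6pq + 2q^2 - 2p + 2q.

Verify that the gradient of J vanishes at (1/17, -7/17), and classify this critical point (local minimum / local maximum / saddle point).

∇J = (-8p - 6q - 2, -6p + 4q + 2); substituting (1/17, -7/17) gives ∇J = (0, 0), so (1/17, -7/17) is indeed a critical point.
The Hessian of J is constant: H = [[-8, -6], [-6, 4]].
det(H) = (-8)·4 − (-6)² = -68.
Since det(H) < 0, H is indefinite and the critical point is a saddle point.

saddle point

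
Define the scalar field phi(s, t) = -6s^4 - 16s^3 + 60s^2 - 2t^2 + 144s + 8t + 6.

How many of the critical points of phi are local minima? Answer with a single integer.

phi separates as a function of s plus a function of t, so ∇phi=0 decouples.
∂phi/∂s = -24(s - 2)(s + 1)(s + 3) = 0 at s ∈ {-3, -1, 2}; ∂phi/∂t = -4(t - 2) = 0 at t ∈ {2}.
The Hessian is diagonal: diag(phi_ss, phi_tt). Second derivatives: phi_ss(-3)=-240, phi_ss(-1)=144, phi_ss(2)=-360; phi_tt(2)=-4.
Local minima occur where both diagonal entries positive: none. Count: 0.

0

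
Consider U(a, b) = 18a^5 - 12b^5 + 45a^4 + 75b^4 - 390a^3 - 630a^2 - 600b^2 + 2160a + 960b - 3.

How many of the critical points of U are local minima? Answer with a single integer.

U separates as a function of a plus a function of b, so ∇U=0 decouples.
∂U/∂a = 90(a - 3)(a - 1)(a + 2)(a + 4) = 0 at a ∈ {-4, -2, 1, 3}; ∂U/∂b = -60(b - 4)(b - 2)(b - 1)(b + 2) = 0 at b ∈ {-2, 1, 2, 4}.
The Hessian is diagonal: diag(U_aa, U_bb). Second derivatives: U_aa(-4)=-6300, U_aa(-2)=2700, U_aa(1)=-2700, U_aa(3)=6300; U_bb(-2)=4320, U_bb(1)=-540, U_bb(2)=480, U_bb(4)=-2160.
Local minima occur where both diagonal entries positive: (-2, -2), (-2, 2), (3, -2), (3, 2). Count: 4.

4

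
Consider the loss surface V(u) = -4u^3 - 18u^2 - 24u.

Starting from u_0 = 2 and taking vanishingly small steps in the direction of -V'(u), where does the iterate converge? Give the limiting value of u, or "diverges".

V'(u) = -12(u + 1)(u + 2), so V'(2) = -144.
Gradient descent moves in the -V' direction, i.e. u is increasing.
There is no critical point above u=2, and V' keeps the same sign, so the iterate runs off to +∞.

diverges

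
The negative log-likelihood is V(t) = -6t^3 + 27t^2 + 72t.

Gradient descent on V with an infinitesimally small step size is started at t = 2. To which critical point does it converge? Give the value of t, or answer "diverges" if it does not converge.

-1

V'(t) = -18(t - 4)(t + 1), so V'(2) = 108.
Gradient descent moves in the -V' direction, i.e. t is decreasing.
The nearest critical point in that direction is t = -1, where V'' = 90 > 0 (a local minimum). The iterate converges there.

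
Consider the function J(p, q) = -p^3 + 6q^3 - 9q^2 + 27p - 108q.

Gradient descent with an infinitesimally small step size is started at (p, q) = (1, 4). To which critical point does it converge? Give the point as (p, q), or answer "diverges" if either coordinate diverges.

J is separable, so gradient descent decouples: p follows -∂J/∂p, q follows -∂J/∂q.
∂J/∂p = -3(p - 3)(p + 3); at p=1 this is 24, so p decreases.
∂J/∂q = 18(q - 3)(q + 2); at q=4 this is 108, so q decreases.
p converges to its nearest critical value -3 (a local min of the p-part); q converges to 3. The iterate converges to (-3, 3).

(-3, 3)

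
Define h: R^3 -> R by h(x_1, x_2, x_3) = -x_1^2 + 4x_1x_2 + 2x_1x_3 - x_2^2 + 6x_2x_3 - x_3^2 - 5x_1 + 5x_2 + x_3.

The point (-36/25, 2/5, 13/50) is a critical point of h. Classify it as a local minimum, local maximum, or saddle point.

The Hessian is constant: H = [[-2, 4, 2], [4, -2, 6], [2, 6, -2]].
Leading principal minors: Δ₁ = -2, Δ₂ = -12, Δ₃ = 200.
The minors fit neither the all-positive nor the alternating-sign pattern, so H is indefinite: a saddle point.

saddle point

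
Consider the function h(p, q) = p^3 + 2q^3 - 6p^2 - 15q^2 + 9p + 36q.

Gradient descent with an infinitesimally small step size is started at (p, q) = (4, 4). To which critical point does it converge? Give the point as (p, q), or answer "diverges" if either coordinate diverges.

(3, 3)

h is separable, so gradient descent decouples: p follows -∂h/∂p, q follows -∂h/∂q.
∂h/∂p = 3(p - 3)(p - 1); at p=4 this is 9, so p decreases.
∂h/∂q = 6(q - 3)(q - 2); at q=4 this is 12, so q decreases.
p converges to its nearest critical value 3 (a local min of the p-part); q converges to 3. The iterate converges to (3, 3).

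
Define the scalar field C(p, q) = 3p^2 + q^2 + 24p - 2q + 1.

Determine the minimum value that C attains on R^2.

C(p,q) separates as A(p) + B(q) + 1, so its minimum is min A + min B + 1.
A'(p) = 6p + 24 vanishes at p ∈ {-4}; B'(q) = 2q - 2 vanishes at q ∈ {1}.
Local minima of A (where A''>0): A(-4)=-48. Local minima of B: B(1)=-1.
So the global minimum of C is A(-4) + B(1) + 1 = -48 − 1 + 1 = -48, attained at (-4, 1).

-48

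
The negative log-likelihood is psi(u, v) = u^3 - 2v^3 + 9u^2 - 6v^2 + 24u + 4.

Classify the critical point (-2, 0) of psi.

The mixed partial ∂²psi/∂u∂v is 0, so the Hessian at any point is diag(psi_uu, psi_vv) = diag(6(u + 3), -12(v + 1)).
At (-2, 0): H = diag(6, -12).
The eigenvalues have opposite signs, so H is indefinite: a saddle point.

saddle point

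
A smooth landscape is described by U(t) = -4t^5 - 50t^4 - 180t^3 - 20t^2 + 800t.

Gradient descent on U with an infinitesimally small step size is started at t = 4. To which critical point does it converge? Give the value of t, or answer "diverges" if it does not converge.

U'(t) = -20(t - 1)(t + 2)(t + 4)(t + 5), so U'(4) = -25920.
Gradient descent moves in the -U' direction, i.e. t is increasing.
There is no critical point above t=4, and U' keeps the same sign, so the iterate runs off to +∞.

diverges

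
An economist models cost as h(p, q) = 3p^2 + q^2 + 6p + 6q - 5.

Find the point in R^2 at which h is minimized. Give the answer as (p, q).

h(p,q) separates as A(p) + B(q) − 5, so its minimum is min A + min B − 5.
A'(p) = 6p + 6 vanishes at p ∈ {-1}; B'(q) = 2q + 6 vanishes at q ∈ {-3}.
Local minima of A (where A''>0): A(-1)=-3. Local minima of B: B(-3)=-9.
So the global minimum of h is A(-1) + B(-3) − 5 = -3 − 9 − 5 = -17, attained at (-1, -3).

(-1, -3)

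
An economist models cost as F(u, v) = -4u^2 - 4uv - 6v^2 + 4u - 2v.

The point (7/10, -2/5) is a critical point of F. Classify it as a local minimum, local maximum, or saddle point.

local maximum

The Hessian of F is constant: H = [[-8, -4], [-4, -12]].
det(H) = (-8)·(-12) − (-4)² = 80.
det(H) > 0 and tr(H) = -20 < 0, so H is negative definite and the point is a local maximum.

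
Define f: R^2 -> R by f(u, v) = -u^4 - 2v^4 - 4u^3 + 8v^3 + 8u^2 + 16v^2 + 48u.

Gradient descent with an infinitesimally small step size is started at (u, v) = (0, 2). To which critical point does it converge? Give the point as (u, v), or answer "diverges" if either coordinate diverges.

(-2, 0)

f is separable, so gradient descent decouples: u follows -∂f/∂u, v follows -∂f/∂v.
∂f/∂u = -4(u - 2)(u + 2)(u + 3); at u=0 this is 48, so u decreases.
∂f/∂v = -8v(v - 4)(v + 1); at v=2 this is 96, so v decreases.
u converges to its nearest critical value -2 (a local min of the u-part); v converges to 0. The iterate converges to (-2, 0).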